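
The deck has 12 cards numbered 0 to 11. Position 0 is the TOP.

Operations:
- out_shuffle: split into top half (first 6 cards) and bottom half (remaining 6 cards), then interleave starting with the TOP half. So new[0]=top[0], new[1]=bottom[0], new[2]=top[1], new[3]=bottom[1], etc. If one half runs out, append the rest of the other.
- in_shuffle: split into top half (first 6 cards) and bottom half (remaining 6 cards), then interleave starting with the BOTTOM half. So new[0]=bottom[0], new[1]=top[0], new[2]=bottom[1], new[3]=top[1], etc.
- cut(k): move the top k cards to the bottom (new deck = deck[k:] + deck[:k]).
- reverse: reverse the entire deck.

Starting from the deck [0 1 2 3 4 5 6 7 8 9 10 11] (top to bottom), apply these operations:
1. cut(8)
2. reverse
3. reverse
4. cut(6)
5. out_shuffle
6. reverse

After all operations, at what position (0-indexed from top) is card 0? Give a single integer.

After op 1 (cut(8)): [8 9 10 11 0 1 2 3 4 5 6 7]
After op 2 (reverse): [7 6 5 4 3 2 1 0 11 10 9 8]
After op 3 (reverse): [8 9 10 11 0 1 2 3 4 5 6 7]
After op 4 (cut(6)): [2 3 4 5 6 7 8 9 10 11 0 1]
After op 5 (out_shuffle): [2 8 3 9 4 10 5 11 6 0 7 1]
After op 6 (reverse): [1 7 0 6 11 5 10 4 9 3 8 2]
Card 0 is at position 2.

Answer: 2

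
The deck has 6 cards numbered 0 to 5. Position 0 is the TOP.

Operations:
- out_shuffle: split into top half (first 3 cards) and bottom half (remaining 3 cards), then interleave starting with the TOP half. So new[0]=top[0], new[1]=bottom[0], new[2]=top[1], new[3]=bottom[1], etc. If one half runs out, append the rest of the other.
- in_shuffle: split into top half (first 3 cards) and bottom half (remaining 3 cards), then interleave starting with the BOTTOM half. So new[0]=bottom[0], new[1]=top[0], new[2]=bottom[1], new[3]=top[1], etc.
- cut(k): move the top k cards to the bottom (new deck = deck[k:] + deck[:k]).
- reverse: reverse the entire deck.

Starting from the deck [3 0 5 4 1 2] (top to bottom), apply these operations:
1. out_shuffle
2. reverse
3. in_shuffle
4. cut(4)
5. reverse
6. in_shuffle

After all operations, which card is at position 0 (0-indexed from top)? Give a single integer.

After op 1 (out_shuffle): [3 4 0 1 5 2]
After op 2 (reverse): [2 5 1 0 4 3]
After op 3 (in_shuffle): [0 2 4 5 3 1]
After op 4 (cut(4)): [3 1 0 2 4 5]
After op 5 (reverse): [5 4 2 0 1 3]
After op 6 (in_shuffle): [0 5 1 4 3 2]
Position 0: card 0.

Answer: 0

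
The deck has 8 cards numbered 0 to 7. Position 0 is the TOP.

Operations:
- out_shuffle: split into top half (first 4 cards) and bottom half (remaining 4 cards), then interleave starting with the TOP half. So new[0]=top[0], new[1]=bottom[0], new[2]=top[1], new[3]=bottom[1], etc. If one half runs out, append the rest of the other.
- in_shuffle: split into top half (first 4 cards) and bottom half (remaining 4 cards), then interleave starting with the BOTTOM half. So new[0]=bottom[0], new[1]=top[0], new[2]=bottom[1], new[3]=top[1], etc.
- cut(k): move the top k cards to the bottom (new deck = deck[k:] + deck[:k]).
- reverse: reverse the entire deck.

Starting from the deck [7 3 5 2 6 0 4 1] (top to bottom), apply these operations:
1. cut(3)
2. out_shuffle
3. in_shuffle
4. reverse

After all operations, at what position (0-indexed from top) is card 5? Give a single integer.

Answer: 1

Derivation:
After op 1 (cut(3)): [2 6 0 4 1 7 3 5]
After op 2 (out_shuffle): [2 1 6 7 0 3 4 5]
After op 3 (in_shuffle): [0 2 3 1 4 6 5 7]
After op 4 (reverse): [7 5 6 4 1 3 2 0]
Card 5 is at position 1.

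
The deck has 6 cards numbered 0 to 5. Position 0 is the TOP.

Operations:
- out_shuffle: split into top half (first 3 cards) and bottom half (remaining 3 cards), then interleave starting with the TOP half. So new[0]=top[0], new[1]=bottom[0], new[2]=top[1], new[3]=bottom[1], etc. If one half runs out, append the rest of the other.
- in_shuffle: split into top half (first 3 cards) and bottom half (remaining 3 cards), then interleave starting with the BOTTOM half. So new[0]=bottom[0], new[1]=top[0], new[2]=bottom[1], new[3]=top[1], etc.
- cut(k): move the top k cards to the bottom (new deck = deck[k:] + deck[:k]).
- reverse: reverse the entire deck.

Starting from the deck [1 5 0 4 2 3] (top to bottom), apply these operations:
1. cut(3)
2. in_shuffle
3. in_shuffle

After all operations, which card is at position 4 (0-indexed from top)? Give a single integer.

Answer: 3

Derivation:
After op 1 (cut(3)): [4 2 3 1 5 0]
After op 2 (in_shuffle): [1 4 5 2 0 3]
After op 3 (in_shuffle): [2 1 0 4 3 5]
Position 4: card 3.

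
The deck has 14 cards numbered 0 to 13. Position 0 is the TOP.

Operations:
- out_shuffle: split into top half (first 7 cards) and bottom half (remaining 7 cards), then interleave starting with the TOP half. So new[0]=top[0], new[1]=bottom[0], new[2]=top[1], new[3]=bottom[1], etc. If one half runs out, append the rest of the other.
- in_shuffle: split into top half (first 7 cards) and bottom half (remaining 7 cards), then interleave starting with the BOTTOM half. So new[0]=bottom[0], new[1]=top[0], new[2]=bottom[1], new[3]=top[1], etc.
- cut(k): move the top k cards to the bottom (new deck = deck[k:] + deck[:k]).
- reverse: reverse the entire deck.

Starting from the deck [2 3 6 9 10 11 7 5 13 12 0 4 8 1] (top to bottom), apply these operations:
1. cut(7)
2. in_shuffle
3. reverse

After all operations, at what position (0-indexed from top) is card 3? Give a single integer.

Answer: 11

Derivation:
After op 1 (cut(7)): [5 13 12 0 4 8 1 2 3 6 9 10 11 7]
After op 2 (in_shuffle): [2 5 3 13 6 12 9 0 10 4 11 8 7 1]
After op 3 (reverse): [1 7 8 11 4 10 0 9 12 6 13 3 5 2]
Card 3 is at position 11.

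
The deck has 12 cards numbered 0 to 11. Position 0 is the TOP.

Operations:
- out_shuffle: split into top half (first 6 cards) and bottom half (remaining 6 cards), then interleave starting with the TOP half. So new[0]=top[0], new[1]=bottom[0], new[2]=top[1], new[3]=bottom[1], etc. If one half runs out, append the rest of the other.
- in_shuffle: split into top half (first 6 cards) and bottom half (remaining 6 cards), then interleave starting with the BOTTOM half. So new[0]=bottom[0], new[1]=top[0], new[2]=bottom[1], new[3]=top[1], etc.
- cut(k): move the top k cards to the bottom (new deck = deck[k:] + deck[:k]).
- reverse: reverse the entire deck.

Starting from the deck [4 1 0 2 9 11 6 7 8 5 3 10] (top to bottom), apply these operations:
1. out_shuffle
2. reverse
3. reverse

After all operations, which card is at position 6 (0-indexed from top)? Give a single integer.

Answer: 2

Derivation:
After op 1 (out_shuffle): [4 6 1 7 0 8 2 5 9 3 11 10]
After op 2 (reverse): [10 11 3 9 5 2 8 0 7 1 6 4]
After op 3 (reverse): [4 6 1 7 0 8 2 5 9 3 11 10]
Position 6: card 2.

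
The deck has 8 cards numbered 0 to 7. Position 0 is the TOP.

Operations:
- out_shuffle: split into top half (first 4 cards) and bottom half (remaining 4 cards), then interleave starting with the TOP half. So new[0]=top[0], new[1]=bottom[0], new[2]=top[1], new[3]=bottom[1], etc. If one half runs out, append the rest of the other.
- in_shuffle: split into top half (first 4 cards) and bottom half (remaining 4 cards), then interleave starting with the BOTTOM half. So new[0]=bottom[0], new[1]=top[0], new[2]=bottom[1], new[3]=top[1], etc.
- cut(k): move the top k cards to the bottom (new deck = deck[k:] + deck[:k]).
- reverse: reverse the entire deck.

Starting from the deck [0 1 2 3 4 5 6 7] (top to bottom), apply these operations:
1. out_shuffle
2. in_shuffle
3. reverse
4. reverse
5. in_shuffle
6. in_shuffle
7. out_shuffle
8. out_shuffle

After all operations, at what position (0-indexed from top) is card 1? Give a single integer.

Answer: 6

Derivation:
After op 1 (out_shuffle): [0 4 1 5 2 6 3 7]
After op 2 (in_shuffle): [2 0 6 4 3 1 7 5]
After op 3 (reverse): [5 7 1 3 4 6 0 2]
After op 4 (reverse): [2 0 6 4 3 1 7 5]
After op 5 (in_shuffle): [3 2 1 0 7 6 5 4]
After op 6 (in_shuffle): [7 3 6 2 5 1 4 0]
After op 7 (out_shuffle): [7 5 3 1 6 4 2 0]
After op 8 (out_shuffle): [7 6 5 4 3 2 1 0]
Card 1 is at position 6.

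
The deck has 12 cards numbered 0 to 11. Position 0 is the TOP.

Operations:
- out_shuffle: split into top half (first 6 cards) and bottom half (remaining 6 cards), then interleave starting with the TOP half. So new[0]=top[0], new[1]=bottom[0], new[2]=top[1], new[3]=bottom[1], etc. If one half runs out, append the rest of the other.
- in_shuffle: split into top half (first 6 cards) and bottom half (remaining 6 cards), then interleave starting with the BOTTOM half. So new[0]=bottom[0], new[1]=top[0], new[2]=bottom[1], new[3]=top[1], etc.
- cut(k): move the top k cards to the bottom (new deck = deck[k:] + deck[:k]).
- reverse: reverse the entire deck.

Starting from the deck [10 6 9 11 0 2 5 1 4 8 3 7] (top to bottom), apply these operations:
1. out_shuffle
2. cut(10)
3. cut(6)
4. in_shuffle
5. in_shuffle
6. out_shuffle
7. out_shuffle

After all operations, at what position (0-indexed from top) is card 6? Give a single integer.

Answer: 5

Derivation:
After op 1 (out_shuffle): [10 5 6 1 9 4 11 8 0 3 2 7]
After op 2 (cut(10)): [2 7 10 5 6 1 9 4 11 8 0 3]
After op 3 (cut(6)): [9 4 11 8 0 3 2 7 10 5 6 1]
After op 4 (in_shuffle): [2 9 7 4 10 11 5 8 6 0 1 3]
After op 5 (in_shuffle): [5 2 8 9 6 7 0 4 1 10 3 11]
After op 6 (out_shuffle): [5 0 2 4 8 1 9 10 6 3 7 11]
After op 7 (out_shuffle): [5 9 0 10 2 6 4 3 8 7 1 11]
Card 6 is at position 5.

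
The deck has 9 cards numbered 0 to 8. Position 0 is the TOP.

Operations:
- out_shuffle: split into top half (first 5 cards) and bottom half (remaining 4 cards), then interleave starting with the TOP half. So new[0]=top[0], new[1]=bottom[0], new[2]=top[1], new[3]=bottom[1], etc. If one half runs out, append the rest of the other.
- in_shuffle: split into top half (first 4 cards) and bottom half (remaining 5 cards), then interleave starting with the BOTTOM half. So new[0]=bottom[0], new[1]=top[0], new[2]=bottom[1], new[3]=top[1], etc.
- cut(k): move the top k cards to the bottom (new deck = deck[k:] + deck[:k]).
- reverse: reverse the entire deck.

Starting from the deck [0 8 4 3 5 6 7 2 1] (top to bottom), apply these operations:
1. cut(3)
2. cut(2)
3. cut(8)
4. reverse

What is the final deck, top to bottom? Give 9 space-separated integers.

Answer: 3 4 8 0 1 2 7 6 5

Derivation:
After op 1 (cut(3)): [3 5 6 7 2 1 0 8 4]
After op 2 (cut(2)): [6 7 2 1 0 8 4 3 5]
After op 3 (cut(8)): [5 6 7 2 1 0 8 4 3]
After op 4 (reverse): [3 4 8 0 1 2 7 6 5]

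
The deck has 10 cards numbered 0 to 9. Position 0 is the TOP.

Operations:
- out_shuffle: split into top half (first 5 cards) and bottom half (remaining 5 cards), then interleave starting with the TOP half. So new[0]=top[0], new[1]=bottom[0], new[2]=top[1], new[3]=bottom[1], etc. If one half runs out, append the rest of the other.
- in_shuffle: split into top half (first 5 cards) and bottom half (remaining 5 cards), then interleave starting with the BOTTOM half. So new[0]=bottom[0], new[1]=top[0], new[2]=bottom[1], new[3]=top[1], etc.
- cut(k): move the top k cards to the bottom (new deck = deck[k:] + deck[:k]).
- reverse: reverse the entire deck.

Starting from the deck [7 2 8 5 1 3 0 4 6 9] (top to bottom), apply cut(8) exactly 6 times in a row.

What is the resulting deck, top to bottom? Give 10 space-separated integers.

After op 1 (cut(8)): [6 9 7 2 8 5 1 3 0 4]
After op 2 (cut(8)): [0 4 6 9 7 2 8 5 1 3]
After op 3 (cut(8)): [1 3 0 4 6 9 7 2 8 5]
After op 4 (cut(8)): [8 5 1 3 0 4 6 9 7 2]
After op 5 (cut(8)): [7 2 8 5 1 3 0 4 6 9]
After op 6 (cut(8)): [6 9 7 2 8 5 1 3 0 4]

Answer: 6 9 7 2 8 5 1 3 0 4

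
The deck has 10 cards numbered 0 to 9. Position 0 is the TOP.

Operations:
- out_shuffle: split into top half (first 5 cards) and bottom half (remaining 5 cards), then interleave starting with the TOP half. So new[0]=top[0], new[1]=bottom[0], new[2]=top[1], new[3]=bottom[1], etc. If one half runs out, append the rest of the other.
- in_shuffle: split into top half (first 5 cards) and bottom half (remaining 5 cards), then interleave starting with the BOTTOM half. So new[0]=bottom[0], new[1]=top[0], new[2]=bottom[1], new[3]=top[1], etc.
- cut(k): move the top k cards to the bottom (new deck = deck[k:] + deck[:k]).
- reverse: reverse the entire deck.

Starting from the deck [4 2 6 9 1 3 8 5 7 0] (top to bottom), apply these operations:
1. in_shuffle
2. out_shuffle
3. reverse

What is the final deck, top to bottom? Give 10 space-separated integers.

Answer: 1 5 0 2 9 8 7 4 6 3

Derivation:
After op 1 (in_shuffle): [3 4 8 2 5 6 7 9 0 1]
After op 2 (out_shuffle): [3 6 4 7 8 9 2 0 5 1]
After op 3 (reverse): [1 5 0 2 9 8 7 4 6 3]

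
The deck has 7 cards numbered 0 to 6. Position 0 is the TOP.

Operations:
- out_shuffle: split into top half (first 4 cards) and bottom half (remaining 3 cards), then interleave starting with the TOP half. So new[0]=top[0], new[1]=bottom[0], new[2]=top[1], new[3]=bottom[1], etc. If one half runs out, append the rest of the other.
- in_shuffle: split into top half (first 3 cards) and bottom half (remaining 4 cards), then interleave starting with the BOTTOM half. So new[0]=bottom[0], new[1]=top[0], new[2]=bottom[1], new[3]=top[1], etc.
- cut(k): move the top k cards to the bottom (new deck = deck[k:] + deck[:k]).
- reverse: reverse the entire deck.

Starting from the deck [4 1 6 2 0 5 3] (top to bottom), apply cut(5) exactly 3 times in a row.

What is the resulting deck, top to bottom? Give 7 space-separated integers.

Answer: 1 6 2 0 5 3 4

Derivation:
After op 1 (cut(5)): [5 3 4 1 6 2 0]
After op 2 (cut(5)): [2 0 5 3 4 1 6]
After op 3 (cut(5)): [1 6 2 0 5 3 4]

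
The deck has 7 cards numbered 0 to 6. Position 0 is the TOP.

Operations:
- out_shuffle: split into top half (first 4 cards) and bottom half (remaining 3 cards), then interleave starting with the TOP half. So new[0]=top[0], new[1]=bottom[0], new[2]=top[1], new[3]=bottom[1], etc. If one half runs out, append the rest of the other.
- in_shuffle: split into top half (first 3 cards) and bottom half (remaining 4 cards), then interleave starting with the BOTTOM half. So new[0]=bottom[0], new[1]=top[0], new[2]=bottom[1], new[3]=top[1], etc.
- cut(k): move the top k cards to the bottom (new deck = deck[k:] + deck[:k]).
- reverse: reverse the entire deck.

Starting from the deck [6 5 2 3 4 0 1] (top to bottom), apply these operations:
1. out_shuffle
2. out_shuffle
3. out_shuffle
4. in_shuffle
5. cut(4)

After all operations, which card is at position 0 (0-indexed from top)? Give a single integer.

Answer: 0

Derivation:
After op 1 (out_shuffle): [6 4 5 0 2 1 3]
After op 2 (out_shuffle): [6 2 4 1 5 3 0]
After op 3 (out_shuffle): [6 5 2 3 4 0 1]
After op 4 (in_shuffle): [3 6 4 5 0 2 1]
After op 5 (cut(4)): [0 2 1 3 6 4 5]
Position 0: card 0.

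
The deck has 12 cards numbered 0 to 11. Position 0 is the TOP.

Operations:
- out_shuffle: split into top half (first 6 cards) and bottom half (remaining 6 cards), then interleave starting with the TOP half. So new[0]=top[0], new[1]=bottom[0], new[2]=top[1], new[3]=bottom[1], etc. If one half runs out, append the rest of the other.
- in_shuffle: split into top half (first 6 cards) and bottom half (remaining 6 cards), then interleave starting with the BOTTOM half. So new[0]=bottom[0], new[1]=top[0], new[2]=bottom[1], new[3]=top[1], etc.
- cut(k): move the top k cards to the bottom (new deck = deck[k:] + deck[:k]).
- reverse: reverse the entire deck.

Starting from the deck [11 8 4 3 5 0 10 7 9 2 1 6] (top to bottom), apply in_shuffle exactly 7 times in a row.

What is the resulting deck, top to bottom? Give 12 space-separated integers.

Answer: 0 6 5 1 3 2 4 9 8 7 11 10

Derivation:
After op 1 (in_shuffle): [10 11 7 8 9 4 2 3 1 5 6 0]
After op 2 (in_shuffle): [2 10 3 11 1 7 5 8 6 9 0 4]
After op 3 (in_shuffle): [5 2 8 10 6 3 9 11 0 1 4 7]
After op 4 (in_shuffle): [9 5 11 2 0 8 1 10 4 6 7 3]
After op 5 (in_shuffle): [1 9 10 5 4 11 6 2 7 0 3 8]
After op 6 (in_shuffle): [6 1 2 9 7 10 0 5 3 4 8 11]
After op 7 (in_shuffle): [0 6 5 1 3 2 4 9 8 7 11 10]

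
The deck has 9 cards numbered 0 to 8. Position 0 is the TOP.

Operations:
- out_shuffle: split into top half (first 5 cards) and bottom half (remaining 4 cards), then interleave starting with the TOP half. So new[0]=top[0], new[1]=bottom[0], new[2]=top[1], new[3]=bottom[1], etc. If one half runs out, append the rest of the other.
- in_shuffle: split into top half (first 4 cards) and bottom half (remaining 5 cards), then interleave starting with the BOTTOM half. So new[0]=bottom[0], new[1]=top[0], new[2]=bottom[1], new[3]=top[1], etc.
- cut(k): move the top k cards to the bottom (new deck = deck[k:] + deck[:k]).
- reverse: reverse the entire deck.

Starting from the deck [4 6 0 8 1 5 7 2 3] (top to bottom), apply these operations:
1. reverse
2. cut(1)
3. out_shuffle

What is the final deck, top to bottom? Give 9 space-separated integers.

After op 1 (reverse): [3 2 7 5 1 8 0 6 4]
After op 2 (cut(1)): [2 7 5 1 8 0 6 4 3]
After op 3 (out_shuffle): [2 0 7 6 5 4 1 3 8]

Answer: 2 0 7 6 5 4 1 3 8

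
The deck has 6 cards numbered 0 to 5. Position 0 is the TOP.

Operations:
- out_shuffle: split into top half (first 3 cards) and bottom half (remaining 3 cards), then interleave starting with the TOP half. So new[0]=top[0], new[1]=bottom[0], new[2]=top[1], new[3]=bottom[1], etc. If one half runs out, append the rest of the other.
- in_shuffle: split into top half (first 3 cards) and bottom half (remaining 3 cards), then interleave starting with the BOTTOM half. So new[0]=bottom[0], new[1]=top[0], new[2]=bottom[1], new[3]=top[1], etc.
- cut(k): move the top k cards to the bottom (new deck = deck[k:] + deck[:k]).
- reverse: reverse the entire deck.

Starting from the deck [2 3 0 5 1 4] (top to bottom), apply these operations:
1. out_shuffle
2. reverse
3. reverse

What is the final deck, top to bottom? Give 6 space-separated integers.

After op 1 (out_shuffle): [2 5 3 1 0 4]
After op 2 (reverse): [4 0 1 3 5 2]
After op 3 (reverse): [2 5 3 1 0 4]

Answer: 2 5 3 1 0 4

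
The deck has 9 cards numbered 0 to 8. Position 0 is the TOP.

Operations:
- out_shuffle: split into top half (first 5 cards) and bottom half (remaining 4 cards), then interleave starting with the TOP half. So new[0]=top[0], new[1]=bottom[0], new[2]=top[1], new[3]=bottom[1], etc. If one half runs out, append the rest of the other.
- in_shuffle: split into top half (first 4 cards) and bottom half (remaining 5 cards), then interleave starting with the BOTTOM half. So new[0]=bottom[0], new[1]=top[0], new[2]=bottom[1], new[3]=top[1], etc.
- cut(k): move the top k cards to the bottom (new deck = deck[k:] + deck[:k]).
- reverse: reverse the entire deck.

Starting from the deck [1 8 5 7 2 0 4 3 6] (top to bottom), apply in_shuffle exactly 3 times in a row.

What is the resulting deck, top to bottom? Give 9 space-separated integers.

After op 1 (in_shuffle): [2 1 0 8 4 5 3 7 6]
After op 2 (in_shuffle): [4 2 5 1 3 0 7 8 6]
After op 3 (in_shuffle): [3 4 0 2 7 5 8 1 6]

Answer: 3 4 0 2 7 5 8 1 6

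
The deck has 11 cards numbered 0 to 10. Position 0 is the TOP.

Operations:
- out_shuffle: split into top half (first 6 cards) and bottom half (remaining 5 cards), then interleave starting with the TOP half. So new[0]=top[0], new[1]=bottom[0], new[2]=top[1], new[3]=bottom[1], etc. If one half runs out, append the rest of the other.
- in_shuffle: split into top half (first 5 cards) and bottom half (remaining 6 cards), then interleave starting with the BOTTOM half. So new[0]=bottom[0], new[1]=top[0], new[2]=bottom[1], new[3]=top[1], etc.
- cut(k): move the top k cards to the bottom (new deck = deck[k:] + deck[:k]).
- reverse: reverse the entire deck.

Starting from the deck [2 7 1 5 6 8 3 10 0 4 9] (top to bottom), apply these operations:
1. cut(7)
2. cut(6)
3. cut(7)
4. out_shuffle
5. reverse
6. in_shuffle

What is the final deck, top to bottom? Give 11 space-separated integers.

Answer: 3 5 2 0 8 1 9 10 6 7 4

Derivation:
After op 1 (cut(7)): [10 0 4 9 2 7 1 5 6 8 3]
After op 2 (cut(6)): [1 5 6 8 3 10 0 4 9 2 7]
After op 3 (cut(7)): [4 9 2 7 1 5 6 8 3 10 0]
After op 4 (out_shuffle): [4 6 9 8 2 3 7 10 1 0 5]
After op 5 (reverse): [5 0 1 10 7 3 2 8 9 6 4]
After op 6 (in_shuffle): [3 5 2 0 8 1 9 10 6 7 4]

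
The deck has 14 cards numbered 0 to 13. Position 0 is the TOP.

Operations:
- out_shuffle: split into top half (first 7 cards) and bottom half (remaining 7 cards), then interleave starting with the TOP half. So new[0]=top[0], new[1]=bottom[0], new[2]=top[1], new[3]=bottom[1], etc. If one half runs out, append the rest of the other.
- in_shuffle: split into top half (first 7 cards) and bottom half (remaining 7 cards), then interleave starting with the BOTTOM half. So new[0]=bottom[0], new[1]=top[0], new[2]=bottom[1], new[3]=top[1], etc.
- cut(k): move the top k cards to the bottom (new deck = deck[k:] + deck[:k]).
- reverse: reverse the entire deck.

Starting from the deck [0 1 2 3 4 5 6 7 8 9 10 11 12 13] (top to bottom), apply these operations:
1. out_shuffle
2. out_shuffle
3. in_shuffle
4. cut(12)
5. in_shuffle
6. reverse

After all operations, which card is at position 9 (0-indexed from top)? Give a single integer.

After op 1 (out_shuffle): [0 7 1 8 2 9 3 10 4 11 5 12 6 13]
After op 2 (out_shuffle): [0 10 7 4 1 11 8 5 2 12 9 6 3 13]
After op 3 (in_shuffle): [5 0 2 10 12 7 9 4 6 1 3 11 13 8]
After op 4 (cut(12)): [13 8 5 0 2 10 12 7 9 4 6 1 3 11]
After op 5 (in_shuffle): [7 13 9 8 4 5 6 0 1 2 3 10 11 12]
After op 6 (reverse): [12 11 10 3 2 1 0 6 5 4 8 9 13 7]
Position 9: card 4.

Answer: 4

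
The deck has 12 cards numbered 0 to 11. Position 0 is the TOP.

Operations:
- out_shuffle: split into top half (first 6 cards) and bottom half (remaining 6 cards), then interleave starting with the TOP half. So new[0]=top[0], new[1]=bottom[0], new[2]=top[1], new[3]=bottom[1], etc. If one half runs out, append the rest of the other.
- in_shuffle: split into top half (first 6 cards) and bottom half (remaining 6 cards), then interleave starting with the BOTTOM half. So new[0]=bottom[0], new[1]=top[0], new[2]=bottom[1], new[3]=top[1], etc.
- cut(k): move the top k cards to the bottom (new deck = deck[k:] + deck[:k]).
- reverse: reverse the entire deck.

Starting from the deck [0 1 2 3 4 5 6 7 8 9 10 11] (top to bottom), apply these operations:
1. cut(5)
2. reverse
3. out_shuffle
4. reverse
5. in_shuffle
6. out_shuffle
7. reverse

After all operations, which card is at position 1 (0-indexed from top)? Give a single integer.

After op 1 (cut(5)): [5 6 7 8 9 10 11 0 1 2 3 4]
After op 2 (reverse): [4 3 2 1 0 11 10 9 8 7 6 5]
After op 3 (out_shuffle): [4 10 3 9 2 8 1 7 0 6 11 5]
After op 4 (reverse): [5 11 6 0 7 1 8 2 9 3 10 4]
After op 5 (in_shuffle): [8 5 2 11 9 6 3 0 10 7 4 1]
After op 6 (out_shuffle): [8 3 5 0 2 10 11 7 9 4 6 1]
After op 7 (reverse): [1 6 4 9 7 11 10 2 0 5 3 8]
Position 1: card 6.

Answer: 6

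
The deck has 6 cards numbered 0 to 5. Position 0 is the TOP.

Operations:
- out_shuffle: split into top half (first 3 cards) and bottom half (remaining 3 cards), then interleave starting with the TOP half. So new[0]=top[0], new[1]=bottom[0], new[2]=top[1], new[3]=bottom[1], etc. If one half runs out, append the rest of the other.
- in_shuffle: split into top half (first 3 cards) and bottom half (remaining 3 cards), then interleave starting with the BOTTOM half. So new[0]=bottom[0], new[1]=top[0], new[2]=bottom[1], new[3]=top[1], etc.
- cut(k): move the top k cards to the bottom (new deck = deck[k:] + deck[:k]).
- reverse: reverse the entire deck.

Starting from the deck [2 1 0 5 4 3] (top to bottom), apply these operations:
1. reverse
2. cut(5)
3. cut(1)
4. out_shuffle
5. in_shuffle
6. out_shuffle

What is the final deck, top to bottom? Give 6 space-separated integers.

Answer: 1 0 3 2 5 4

Derivation:
After op 1 (reverse): [3 4 5 0 1 2]
After op 2 (cut(5)): [2 3 4 5 0 1]
After op 3 (cut(1)): [3 4 5 0 1 2]
After op 4 (out_shuffle): [3 0 4 1 5 2]
After op 5 (in_shuffle): [1 3 5 0 2 4]
After op 6 (out_shuffle): [1 0 3 2 5 4]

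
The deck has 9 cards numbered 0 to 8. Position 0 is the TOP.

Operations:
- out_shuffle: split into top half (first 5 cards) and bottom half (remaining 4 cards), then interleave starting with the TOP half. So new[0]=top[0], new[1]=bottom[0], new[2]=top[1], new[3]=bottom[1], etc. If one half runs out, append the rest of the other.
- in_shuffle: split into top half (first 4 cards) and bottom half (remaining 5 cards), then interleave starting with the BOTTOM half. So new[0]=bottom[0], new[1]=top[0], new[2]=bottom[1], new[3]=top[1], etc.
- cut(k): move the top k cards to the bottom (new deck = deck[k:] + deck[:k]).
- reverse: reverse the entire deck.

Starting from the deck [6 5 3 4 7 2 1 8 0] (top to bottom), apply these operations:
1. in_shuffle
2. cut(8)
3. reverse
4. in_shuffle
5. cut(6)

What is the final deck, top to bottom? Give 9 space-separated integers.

Answer: 7 1 0 5 4 2 8 6 3

Derivation:
After op 1 (in_shuffle): [7 6 2 5 1 3 8 4 0]
After op 2 (cut(8)): [0 7 6 2 5 1 3 8 4]
After op 3 (reverse): [4 8 3 1 5 2 6 7 0]
After op 4 (in_shuffle): [5 4 2 8 6 3 7 1 0]
After op 5 (cut(6)): [7 1 0 5 4 2 8 6 3]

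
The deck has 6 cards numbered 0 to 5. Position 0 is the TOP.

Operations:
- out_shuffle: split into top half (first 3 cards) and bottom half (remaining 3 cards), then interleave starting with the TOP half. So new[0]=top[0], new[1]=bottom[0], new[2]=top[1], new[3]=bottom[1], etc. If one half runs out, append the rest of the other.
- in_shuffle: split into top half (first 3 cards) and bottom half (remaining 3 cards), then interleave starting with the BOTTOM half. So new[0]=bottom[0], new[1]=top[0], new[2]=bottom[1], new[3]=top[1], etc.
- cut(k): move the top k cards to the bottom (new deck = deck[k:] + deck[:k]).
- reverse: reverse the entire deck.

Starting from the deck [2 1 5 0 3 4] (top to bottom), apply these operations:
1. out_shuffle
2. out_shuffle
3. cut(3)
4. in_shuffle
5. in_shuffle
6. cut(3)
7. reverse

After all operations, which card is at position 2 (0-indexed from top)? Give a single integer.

Answer: 1

Derivation:
After op 1 (out_shuffle): [2 0 1 3 5 4]
After op 2 (out_shuffle): [2 3 0 5 1 4]
After op 3 (cut(3)): [5 1 4 2 3 0]
After op 4 (in_shuffle): [2 5 3 1 0 4]
After op 5 (in_shuffle): [1 2 0 5 4 3]
After op 6 (cut(3)): [5 4 3 1 2 0]
After op 7 (reverse): [0 2 1 3 4 5]
Position 2: card 1.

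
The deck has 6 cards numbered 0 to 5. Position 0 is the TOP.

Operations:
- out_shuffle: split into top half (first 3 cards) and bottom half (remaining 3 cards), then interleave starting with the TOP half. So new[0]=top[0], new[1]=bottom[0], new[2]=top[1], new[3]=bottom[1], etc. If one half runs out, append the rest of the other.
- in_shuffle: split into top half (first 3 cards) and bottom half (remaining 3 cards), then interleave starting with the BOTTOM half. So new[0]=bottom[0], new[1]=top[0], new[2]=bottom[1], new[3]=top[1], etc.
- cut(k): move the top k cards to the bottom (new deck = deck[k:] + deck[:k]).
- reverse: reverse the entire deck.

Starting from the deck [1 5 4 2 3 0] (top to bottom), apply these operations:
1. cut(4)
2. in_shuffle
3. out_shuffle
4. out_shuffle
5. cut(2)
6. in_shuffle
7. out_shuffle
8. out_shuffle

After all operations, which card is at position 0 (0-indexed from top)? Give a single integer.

Answer: 1

Derivation:
After op 1 (cut(4)): [3 0 1 5 4 2]
After op 2 (in_shuffle): [5 3 4 0 2 1]
After op 3 (out_shuffle): [5 0 3 2 4 1]
After op 4 (out_shuffle): [5 2 0 4 3 1]
After op 5 (cut(2)): [0 4 3 1 5 2]
After op 6 (in_shuffle): [1 0 5 4 2 3]
After op 7 (out_shuffle): [1 4 0 2 5 3]
After op 8 (out_shuffle): [1 2 4 5 0 3]
Position 0: card 1.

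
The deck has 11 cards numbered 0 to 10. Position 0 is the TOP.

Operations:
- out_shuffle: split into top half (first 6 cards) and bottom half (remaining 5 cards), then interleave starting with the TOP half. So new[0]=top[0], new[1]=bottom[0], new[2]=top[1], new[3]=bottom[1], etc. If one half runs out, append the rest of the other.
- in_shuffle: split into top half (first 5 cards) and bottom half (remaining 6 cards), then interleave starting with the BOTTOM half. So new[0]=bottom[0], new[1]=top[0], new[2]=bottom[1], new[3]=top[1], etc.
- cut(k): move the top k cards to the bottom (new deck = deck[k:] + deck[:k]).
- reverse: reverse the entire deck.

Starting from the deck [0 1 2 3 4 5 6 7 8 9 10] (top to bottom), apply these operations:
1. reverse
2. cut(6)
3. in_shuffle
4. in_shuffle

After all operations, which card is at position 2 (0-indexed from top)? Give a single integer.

Answer: 7

Derivation:
After op 1 (reverse): [10 9 8 7 6 5 4 3 2 1 0]
After op 2 (cut(6)): [4 3 2 1 0 10 9 8 7 6 5]
After op 3 (in_shuffle): [10 4 9 3 8 2 7 1 6 0 5]
After op 4 (in_shuffle): [2 10 7 4 1 9 6 3 0 8 5]
Position 2: card 7.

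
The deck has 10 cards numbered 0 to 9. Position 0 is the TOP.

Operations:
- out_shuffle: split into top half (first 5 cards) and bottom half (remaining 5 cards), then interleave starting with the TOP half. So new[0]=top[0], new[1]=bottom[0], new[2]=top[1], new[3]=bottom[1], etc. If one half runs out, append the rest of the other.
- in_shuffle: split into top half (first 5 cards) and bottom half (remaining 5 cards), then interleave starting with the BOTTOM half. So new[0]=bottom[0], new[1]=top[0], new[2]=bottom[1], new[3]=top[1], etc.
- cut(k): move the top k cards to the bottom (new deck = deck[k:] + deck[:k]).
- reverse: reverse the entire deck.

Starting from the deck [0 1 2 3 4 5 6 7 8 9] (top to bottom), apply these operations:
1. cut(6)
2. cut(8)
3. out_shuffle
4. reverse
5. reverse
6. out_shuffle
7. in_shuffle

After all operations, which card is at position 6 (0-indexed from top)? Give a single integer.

After op 1 (cut(6)): [6 7 8 9 0 1 2 3 4 5]
After op 2 (cut(8)): [4 5 6 7 8 9 0 1 2 3]
After op 3 (out_shuffle): [4 9 5 0 6 1 7 2 8 3]
After op 4 (reverse): [3 8 2 7 1 6 0 5 9 4]
After op 5 (reverse): [4 9 5 0 6 1 7 2 8 3]
After op 6 (out_shuffle): [4 1 9 7 5 2 0 8 6 3]
After op 7 (in_shuffle): [2 4 0 1 8 9 6 7 3 5]
Position 6: card 6.

Answer: 6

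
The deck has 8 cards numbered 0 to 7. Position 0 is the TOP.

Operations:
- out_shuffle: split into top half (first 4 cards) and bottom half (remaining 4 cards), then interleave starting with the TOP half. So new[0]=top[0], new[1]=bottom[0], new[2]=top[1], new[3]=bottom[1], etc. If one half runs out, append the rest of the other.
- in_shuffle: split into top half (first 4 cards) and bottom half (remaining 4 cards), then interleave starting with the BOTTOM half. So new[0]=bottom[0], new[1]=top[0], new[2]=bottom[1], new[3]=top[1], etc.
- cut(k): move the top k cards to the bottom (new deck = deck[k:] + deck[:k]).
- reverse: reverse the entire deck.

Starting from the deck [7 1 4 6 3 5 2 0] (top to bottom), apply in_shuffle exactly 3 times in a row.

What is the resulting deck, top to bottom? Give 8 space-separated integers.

Answer: 0 2 5 3 6 4 1 7

Derivation:
After op 1 (in_shuffle): [3 7 5 1 2 4 0 6]
After op 2 (in_shuffle): [2 3 4 7 0 5 6 1]
After op 3 (in_shuffle): [0 2 5 3 6 4 1 7]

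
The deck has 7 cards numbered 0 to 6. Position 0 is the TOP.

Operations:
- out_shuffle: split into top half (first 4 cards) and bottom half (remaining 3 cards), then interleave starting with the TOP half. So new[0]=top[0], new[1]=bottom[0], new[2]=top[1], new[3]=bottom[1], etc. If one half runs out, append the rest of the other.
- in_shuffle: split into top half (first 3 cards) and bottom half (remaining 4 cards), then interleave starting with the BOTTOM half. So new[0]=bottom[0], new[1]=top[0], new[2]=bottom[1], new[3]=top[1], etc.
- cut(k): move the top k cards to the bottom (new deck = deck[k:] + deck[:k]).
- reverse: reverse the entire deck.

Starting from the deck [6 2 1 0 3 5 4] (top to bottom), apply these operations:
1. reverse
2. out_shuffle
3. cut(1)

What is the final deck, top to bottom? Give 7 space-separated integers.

After op 1 (reverse): [4 5 3 0 1 2 6]
After op 2 (out_shuffle): [4 1 5 2 3 6 0]
After op 3 (cut(1)): [1 5 2 3 6 0 4]

Answer: 1 5 2 3 6 0 4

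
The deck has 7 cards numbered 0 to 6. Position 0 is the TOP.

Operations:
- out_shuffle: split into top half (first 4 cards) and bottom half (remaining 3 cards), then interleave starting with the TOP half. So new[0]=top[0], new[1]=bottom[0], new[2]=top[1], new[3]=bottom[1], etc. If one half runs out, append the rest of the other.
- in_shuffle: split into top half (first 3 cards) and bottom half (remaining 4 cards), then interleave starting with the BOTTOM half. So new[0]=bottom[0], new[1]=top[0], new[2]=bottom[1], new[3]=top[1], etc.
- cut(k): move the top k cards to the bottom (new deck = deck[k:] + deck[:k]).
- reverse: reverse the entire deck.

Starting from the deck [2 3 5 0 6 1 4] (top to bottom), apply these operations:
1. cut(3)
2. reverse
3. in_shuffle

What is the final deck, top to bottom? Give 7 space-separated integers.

Answer: 4 5 1 3 6 2 0

Derivation:
After op 1 (cut(3)): [0 6 1 4 2 3 5]
After op 2 (reverse): [5 3 2 4 1 6 0]
After op 3 (in_shuffle): [4 5 1 3 6 2 0]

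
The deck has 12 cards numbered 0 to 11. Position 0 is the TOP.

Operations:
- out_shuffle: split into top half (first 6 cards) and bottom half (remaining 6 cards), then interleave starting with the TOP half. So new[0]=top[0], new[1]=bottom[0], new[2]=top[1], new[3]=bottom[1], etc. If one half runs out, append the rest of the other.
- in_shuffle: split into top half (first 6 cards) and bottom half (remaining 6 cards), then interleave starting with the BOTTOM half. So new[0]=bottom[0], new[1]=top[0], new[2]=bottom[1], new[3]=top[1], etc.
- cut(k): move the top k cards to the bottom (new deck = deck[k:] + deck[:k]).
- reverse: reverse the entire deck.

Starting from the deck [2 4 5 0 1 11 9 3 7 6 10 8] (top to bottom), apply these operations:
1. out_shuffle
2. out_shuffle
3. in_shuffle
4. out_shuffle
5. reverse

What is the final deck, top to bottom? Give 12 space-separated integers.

After op 1 (out_shuffle): [2 9 4 3 5 7 0 6 1 10 11 8]
After op 2 (out_shuffle): [2 0 9 6 4 1 3 10 5 11 7 8]
After op 3 (in_shuffle): [3 2 10 0 5 9 11 6 7 4 8 1]
After op 4 (out_shuffle): [3 11 2 6 10 7 0 4 5 8 9 1]
After op 5 (reverse): [1 9 8 5 4 0 7 10 6 2 11 3]

Answer: 1 9 8 5 4 0 7 10 6 2 11 3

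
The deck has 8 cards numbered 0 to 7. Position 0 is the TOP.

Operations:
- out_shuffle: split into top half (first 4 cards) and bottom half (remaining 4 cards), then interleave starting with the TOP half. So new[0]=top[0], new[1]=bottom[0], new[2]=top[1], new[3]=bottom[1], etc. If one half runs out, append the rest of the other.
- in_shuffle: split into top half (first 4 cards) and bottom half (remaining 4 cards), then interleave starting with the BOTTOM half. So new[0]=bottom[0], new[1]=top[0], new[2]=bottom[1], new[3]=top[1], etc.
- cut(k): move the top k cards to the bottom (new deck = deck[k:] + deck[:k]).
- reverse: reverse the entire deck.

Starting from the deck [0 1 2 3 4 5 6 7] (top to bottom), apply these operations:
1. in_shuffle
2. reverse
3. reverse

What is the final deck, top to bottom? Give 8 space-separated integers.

After op 1 (in_shuffle): [4 0 5 1 6 2 7 3]
After op 2 (reverse): [3 7 2 6 1 5 0 4]
After op 3 (reverse): [4 0 5 1 6 2 7 3]

Answer: 4 0 5 1 6 2 7 3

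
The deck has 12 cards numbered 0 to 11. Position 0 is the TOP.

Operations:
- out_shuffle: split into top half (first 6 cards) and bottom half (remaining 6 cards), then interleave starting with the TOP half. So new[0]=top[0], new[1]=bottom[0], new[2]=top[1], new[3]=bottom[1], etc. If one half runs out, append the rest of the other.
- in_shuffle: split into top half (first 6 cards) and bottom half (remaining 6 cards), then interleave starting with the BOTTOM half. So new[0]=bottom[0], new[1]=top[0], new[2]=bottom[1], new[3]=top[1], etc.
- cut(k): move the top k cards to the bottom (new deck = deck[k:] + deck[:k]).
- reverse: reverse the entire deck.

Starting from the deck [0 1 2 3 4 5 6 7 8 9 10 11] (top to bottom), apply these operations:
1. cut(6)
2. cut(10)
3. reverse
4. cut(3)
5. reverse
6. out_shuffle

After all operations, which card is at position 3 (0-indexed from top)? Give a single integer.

Answer: 8

Derivation:
After op 1 (cut(6)): [6 7 8 9 10 11 0 1 2 3 4 5]
After op 2 (cut(10)): [4 5 6 7 8 9 10 11 0 1 2 3]
After op 3 (reverse): [3 2 1 0 11 10 9 8 7 6 5 4]
After op 4 (cut(3)): [0 11 10 9 8 7 6 5 4 3 2 1]
After op 5 (reverse): [1 2 3 4 5 6 7 8 9 10 11 0]
After op 6 (out_shuffle): [1 7 2 8 3 9 4 10 5 11 6 0]
Position 3: card 8.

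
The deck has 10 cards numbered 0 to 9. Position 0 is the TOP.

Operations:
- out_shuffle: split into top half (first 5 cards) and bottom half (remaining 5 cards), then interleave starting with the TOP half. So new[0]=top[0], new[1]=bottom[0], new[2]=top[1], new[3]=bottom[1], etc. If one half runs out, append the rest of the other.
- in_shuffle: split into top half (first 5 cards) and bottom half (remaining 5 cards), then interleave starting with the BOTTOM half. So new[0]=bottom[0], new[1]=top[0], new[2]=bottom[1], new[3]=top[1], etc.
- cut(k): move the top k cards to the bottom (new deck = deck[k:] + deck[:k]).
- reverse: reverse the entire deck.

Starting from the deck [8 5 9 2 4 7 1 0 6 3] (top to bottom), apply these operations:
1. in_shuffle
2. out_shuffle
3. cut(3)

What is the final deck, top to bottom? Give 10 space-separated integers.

Answer: 6 1 2 5 3 0 4 7 9 8

Derivation:
After op 1 (in_shuffle): [7 8 1 5 0 9 6 2 3 4]
After op 2 (out_shuffle): [7 9 8 6 1 2 5 3 0 4]
After op 3 (cut(3)): [6 1 2 5 3 0 4 7 9 8]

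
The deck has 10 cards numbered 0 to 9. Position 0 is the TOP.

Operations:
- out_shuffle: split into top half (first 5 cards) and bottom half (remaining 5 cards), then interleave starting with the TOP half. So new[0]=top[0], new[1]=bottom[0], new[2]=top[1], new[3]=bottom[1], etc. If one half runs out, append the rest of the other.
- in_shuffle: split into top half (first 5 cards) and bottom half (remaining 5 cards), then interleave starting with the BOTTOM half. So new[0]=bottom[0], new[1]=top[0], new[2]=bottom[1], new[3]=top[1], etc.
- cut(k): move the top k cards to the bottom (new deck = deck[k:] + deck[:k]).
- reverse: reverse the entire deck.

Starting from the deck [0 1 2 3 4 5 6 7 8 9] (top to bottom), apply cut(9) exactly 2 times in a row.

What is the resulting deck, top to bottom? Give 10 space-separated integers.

Answer: 8 9 0 1 2 3 4 5 6 7

Derivation:
After op 1 (cut(9)): [9 0 1 2 3 4 5 6 7 8]
After op 2 (cut(9)): [8 9 0 1 2 3 4 5 6 7]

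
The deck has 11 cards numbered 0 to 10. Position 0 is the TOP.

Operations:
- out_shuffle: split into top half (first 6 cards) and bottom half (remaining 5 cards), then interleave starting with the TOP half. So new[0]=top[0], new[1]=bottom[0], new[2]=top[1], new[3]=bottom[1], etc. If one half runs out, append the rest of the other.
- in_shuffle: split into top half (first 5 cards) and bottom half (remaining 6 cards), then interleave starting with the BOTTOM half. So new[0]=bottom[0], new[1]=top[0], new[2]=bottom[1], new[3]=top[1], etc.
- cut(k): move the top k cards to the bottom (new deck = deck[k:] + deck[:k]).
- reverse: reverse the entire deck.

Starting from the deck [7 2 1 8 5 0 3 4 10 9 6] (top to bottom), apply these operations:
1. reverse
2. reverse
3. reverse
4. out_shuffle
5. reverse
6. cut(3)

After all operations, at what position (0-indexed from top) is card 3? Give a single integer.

After op 1 (reverse): [6 9 10 4 3 0 5 8 1 2 7]
After op 2 (reverse): [7 2 1 8 5 0 3 4 10 9 6]
After op 3 (reverse): [6 9 10 4 3 0 5 8 1 2 7]
After op 4 (out_shuffle): [6 5 9 8 10 1 4 2 3 7 0]
After op 5 (reverse): [0 7 3 2 4 1 10 8 9 5 6]
After op 6 (cut(3)): [2 4 1 10 8 9 5 6 0 7 3]
Card 3 is at position 10.

Answer: 10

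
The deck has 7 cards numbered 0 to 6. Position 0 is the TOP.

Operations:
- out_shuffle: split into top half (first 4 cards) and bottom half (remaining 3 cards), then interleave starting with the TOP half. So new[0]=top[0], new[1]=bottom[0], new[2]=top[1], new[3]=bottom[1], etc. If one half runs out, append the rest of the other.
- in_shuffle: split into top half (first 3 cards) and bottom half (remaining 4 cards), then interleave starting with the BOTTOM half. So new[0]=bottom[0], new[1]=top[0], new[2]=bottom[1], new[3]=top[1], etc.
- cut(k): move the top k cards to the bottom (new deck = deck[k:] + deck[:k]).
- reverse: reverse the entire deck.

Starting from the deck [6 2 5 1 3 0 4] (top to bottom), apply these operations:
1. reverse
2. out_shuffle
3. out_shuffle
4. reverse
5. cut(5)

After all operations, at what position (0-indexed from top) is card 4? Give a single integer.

Answer: 1

Derivation:
After op 1 (reverse): [4 0 3 1 5 2 6]
After op 2 (out_shuffle): [4 5 0 2 3 6 1]
After op 3 (out_shuffle): [4 3 5 6 0 1 2]
After op 4 (reverse): [2 1 0 6 5 3 4]
After op 5 (cut(5)): [3 4 2 1 0 6 5]
Card 4 is at position 1.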